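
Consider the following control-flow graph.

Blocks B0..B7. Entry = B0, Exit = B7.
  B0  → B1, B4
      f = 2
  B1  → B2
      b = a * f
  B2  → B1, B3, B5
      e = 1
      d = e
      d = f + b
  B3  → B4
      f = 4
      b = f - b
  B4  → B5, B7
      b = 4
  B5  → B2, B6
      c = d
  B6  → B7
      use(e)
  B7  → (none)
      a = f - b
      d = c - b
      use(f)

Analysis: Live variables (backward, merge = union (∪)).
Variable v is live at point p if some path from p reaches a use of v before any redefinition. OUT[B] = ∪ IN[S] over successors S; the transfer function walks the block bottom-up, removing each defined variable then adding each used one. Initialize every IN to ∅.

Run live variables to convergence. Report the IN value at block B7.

Answer: {b, c, f}

Derivation:
Fixpoint table:
  B0:  IN={a, c, d, e}  OUT={a, c, d, e, f}
  B1:  IN={a, c, f}  OUT={a, b, c, f}
  B2:  IN={a, b, c, f}  OUT={a, b, c, d, e, f}
  B3:  IN={a, b, c, d, e}  OUT={a, c, d, e, f}
  B4:  IN={a, c, d, e, f}  OUT={a, b, c, d, e, f}
  B5:  IN={a, b, d, e, f}  OUT={a, b, c, e, f}
  B6:  IN={b, c, e, f}  OUT={b, c, f}
  B7:  IN={b, c, f}  OUT={}

B7 is the boundary node: OUT[B7] = {}
Applying B7's transfer function to that OUT value gives IN[B7] (row B7 above).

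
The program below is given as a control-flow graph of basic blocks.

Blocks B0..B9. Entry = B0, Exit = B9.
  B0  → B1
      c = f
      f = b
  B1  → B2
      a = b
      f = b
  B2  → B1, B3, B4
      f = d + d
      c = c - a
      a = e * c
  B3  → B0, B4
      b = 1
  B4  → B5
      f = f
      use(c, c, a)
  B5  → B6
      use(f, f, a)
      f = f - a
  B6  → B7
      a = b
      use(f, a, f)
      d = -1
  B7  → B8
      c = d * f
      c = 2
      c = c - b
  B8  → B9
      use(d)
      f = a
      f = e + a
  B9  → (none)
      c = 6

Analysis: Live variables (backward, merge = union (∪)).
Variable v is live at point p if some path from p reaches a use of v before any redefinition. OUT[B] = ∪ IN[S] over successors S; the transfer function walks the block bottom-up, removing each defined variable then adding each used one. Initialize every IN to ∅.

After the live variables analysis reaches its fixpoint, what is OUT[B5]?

Fixpoint table:
  B0:   IN={b, d, e, f}   OUT={b, c, d, e}
  B1:   IN={b, c, d, e}   OUT={a, b, c, d, e}
  B2:   IN={a, b, c, d, e}   OUT={a, b, c, d, e, f}
  B3:   IN={a, c, d, e, f}   OUT={a, b, c, d, e, f}
  B4:   IN={a, b, c, e, f}   OUT={a, b, e, f}
  B5:   IN={a, b, e, f}   OUT={b, e, f}
  B6:   IN={b, e, f}   OUT={a, b, d, e, f}
  B7:   IN={a, b, d, e, f}   OUT={a, d, e}
  B8:   IN={a, d, e}   OUT={}
  B9:   IN={}   OUT={}

Merge at B5: OUT[B5] = IN[B6] = {b, e, f}

Answer: {b, e, f}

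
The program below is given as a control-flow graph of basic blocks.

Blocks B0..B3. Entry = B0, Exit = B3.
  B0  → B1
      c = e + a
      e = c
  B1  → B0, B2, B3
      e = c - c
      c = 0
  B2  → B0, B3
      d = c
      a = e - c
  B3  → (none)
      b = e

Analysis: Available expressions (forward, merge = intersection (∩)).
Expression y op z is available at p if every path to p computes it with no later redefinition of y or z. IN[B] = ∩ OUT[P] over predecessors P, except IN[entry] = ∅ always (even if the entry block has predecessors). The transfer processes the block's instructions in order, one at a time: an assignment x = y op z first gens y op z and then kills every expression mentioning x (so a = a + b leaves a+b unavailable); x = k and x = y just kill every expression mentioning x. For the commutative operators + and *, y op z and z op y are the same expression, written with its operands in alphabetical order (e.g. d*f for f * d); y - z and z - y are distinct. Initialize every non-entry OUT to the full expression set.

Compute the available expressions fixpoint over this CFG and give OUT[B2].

Converged values:
  B0: | IN={} | OUT={}
  B1: | IN={} | OUT={}
  B2: | IN={} | OUT={e-c}
  B3: | IN={} | OUT={}

Merge at B2: IN[B2] = OUT[B1] = {}
Applying B2's transfer function to that IN value gives OUT[B2] (row B2 above).

Answer: {e-c}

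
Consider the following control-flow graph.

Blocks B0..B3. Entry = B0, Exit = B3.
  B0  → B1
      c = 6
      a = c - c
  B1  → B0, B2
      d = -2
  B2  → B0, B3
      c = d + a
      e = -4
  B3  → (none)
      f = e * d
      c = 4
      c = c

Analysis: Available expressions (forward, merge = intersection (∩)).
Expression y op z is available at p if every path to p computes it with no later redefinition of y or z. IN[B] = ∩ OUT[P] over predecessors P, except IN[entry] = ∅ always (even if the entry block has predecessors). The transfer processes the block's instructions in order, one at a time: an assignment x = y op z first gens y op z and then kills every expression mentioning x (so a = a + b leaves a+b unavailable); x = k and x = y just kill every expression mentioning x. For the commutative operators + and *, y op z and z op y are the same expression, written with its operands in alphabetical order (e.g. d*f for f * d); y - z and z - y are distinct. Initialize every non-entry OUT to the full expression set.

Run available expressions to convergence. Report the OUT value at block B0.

Answer: {c-c}

Trace:
Per-block solution:
  B0:   IN={}   OUT={c-c}
  B1:   IN={c-c}   OUT={c-c}
  B2:   IN={c-c}   OUT={a+d}
  B3:   IN={a+d}   OUT={a+d, d*e}

Merge at B0 (entry node, so the boundary value {} is joined with the incoming edge(s)): IN[B0] = {} ∩ OUT[B1] ∩ OUT[B2] = {}
Applying B0's transfer function to that IN value gives OUT[B0] (row B0 above).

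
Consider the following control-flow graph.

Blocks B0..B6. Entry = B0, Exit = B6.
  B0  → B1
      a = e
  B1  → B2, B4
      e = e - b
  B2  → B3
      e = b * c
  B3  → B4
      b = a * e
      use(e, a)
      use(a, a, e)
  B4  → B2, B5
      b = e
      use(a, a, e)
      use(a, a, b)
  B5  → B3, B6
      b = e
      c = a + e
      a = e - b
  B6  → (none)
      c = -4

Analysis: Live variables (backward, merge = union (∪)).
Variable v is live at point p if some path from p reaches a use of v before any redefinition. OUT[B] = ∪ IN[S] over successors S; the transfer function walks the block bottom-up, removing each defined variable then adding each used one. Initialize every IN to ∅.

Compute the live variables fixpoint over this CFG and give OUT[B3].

Per-block solution:
  B0:  IN={b, c, e}  OUT={a, b, c, e}
  B1:  IN={a, b, c, e}  OUT={a, b, c, e}
  B2:  IN={a, b, c}  OUT={a, c, e}
  B3:  IN={a, c, e}  OUT={a, c, e}
  B4:  IN={a, c, e}  OUT={a, b, c, e}
  B5:  IN={a, e}  OUT={a, c, e}
  B6:  IN={}  OUT={}

Merge at B3: OUT[B3] = IN[B4] = {a, c, e}

Answer: {a, c, e}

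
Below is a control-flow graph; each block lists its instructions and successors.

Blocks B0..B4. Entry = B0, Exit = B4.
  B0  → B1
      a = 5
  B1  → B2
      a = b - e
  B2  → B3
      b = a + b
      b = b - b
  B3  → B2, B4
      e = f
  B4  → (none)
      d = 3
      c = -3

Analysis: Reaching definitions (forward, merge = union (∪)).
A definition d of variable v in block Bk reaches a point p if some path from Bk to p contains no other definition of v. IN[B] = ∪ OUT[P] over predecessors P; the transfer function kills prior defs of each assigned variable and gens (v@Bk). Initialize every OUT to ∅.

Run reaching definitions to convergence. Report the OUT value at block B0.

Answer: {a@B0}

Trace:
Per-block solution:
  B0:  IN={}  OUT={a@B0}
  B1:  IN={a@B0}  OUT={a@B1}
  B2:  IN={a@B1, b@B2, e@B3}  OUT={a@B1, b@B2, e@B3}
  B3:  IN={a@B1, b@B2, e@B3}  OUT={a@B1, b@B2, e@B3}
  B4:  IN={a@B1, b@B2, e@B3}  OUT={a@B1, b@B2, c@B4, d@B4, e@B3}

B0 is the boundary node: IN[B0] = {}
Applying B0's transfer function to that IN value gives OUT[B0] (row B0 above).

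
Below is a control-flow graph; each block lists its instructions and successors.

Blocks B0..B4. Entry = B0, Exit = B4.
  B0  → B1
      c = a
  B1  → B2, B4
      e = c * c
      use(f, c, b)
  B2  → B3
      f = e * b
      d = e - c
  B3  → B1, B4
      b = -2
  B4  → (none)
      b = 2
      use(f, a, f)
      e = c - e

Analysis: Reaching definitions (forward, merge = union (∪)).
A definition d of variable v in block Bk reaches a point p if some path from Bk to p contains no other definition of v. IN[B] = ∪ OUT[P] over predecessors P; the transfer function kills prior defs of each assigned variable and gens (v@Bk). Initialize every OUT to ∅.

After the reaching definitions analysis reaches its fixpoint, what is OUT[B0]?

Answer: {c@B0}

Derivation:
Converged values:
  B0: | IN={} | OUT={c@B0}
  B1: | IN={b@B3, c@B0, d@B2, e@B1, f@B2} | OUT={b@B3, c@B0, d@B2, e@B1, f@B2}
  B2: | IN={b@B3, c@B0, d@B2, e@B1, f@B2} | OUT={b@B3, c@B0, d@B2, e@B1, f@B2}
  B3: | IN={b@B3, c@B0, d@B2, e@B1, f@B2} | OUT={b@B3, c@B0, d@B2, e@B1, f@B2}
  B4: | IN={b@B3, c@B0, d@B2, e@B1, f@B2} | OUT={b@B4, c@B0, d@B2, e@B4, f@B2}

B0 is the boundary node: IN[B0] = {}
Applying B0's transfer function to that IN value gives OUT[B0] (row B0 above).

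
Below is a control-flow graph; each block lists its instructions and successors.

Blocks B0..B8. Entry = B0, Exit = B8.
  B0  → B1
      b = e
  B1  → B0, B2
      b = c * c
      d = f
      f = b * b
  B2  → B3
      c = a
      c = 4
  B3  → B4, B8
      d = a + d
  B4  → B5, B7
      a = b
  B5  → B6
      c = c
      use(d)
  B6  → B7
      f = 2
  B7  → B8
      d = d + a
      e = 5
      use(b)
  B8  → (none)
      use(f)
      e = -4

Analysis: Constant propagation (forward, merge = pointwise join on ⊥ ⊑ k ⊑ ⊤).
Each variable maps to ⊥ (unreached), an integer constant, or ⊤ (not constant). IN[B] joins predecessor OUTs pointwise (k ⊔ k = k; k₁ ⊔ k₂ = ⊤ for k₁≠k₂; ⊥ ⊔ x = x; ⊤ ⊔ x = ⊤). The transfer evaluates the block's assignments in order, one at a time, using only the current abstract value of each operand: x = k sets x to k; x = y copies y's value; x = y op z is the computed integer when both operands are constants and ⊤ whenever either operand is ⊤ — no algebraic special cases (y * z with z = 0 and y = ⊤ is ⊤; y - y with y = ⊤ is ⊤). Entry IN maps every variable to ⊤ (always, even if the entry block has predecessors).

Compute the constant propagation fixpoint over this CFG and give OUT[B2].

Answer: {a: ⊤, b: ⊤, c: 4, d: ⊤, e: ⊤, f: ⊤}

Trace:
Fixpoint table:
  B0:   IN=(all ⊤)   OUT=(all ⊤)
  B1:   IN=(all ⊤)   OUT=(all ⊤)
  B2:   IN=(all ⊤)   OUT={c:4; rest ⊤}
  B3:   IN={c:4; rest ⊤}   OUT={c:4; rest ⊤}
  B4:   IN={c:4; rest ⊤}   OUT={c:4; rest ⊤}
  B5:   IN={c:4; rest ⊤}   OUT={c:4; rest ⊤}
  B6:   IN={c:4; rest ⊤}   OUT={c:4, f:2; rest ⊤}
  B7:   IN={c:4; rest ⊤}   OUT={c:4, e:5; rest ⊤}
  B8:   IN={c:4; rest ⊤}   OUT={c:4, e:-4; rest ⊤}

Merge at B2: IN[B2] = OUT[B1] = {a: ⊤, b: ⊤, c: ⊤, d: ⊤, e: ⊤, f: ⊤}
Applying B2's transfer function to that IN value gives OUT[B2] (row B2 above).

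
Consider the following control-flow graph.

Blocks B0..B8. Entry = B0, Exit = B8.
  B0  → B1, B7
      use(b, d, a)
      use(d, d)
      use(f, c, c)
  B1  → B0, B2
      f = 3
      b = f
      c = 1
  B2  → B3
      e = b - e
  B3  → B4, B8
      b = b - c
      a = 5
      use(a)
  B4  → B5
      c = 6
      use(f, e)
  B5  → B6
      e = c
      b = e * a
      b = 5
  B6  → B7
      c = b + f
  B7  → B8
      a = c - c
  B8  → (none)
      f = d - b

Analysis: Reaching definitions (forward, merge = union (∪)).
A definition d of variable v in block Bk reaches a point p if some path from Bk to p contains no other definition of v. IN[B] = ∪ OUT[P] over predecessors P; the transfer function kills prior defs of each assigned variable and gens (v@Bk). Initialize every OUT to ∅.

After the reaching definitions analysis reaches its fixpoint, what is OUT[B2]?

Per-block solution:
  B0:  IN={b@B1, c@B1, f@B1}  OUT={b@B1, c@B1, f@B1}
  B1:  IN={b@B1, c@B1, f@B1}  OUT={b@B1, c@B1, f@B1}
  B2:  IN={b@B1, c@B1, f@B1}  OUT={b@B1, c@B1, e@B2, f@B1}
  B3:  IN={b@B1, c@B1, e@B2, f@B1}  OUT={a@B3, b@B3, c@B1, e@B2, f@B1}
  B4:  IN={a@B3, b@B3, c@B1, e@B2, f@B1}  OUT={a@B3, b@B3, c@B4, e@B2, f@B1}
  B5:  IN={a@B3, b@B3, c@B4, e@B2, f@B1}  OUT={a@B3, b@B5, c@B4, e@B5, f@B1}
  B6:  IN={a@B3, b@B5, c@B4, e@B5, f@B1}  OUT={a@B3, b@B5, c@B6, e@B5, f@B1}
  B7:  IN={a@B3, b@B1, b@B5, c@B1, c@B6, e@B5, f@B1}  OUT={a@B7, b@B1, b@B5, c@B1, c@B6, e@B5, f@B1}
  B8:  IN={a@B3, a@B7, b@B1, b@B3, b@B5, c@B1, c@B6, e@B2, e@B5, f@B1}  OUT={a@B3, a@B7, b@B1, b@B3, b@B5, c@B1, c@B6, e@B2, e@B5, f@B8}

Merge at B2: IN[B2] = OUT[B1] = {b@B1, c@B1, f@B1}
Applying B2's transfer function to that IN value gives OUT[B2] (row B2 above).

Answer: {b@B1, c@B1, e@B2, f@B1}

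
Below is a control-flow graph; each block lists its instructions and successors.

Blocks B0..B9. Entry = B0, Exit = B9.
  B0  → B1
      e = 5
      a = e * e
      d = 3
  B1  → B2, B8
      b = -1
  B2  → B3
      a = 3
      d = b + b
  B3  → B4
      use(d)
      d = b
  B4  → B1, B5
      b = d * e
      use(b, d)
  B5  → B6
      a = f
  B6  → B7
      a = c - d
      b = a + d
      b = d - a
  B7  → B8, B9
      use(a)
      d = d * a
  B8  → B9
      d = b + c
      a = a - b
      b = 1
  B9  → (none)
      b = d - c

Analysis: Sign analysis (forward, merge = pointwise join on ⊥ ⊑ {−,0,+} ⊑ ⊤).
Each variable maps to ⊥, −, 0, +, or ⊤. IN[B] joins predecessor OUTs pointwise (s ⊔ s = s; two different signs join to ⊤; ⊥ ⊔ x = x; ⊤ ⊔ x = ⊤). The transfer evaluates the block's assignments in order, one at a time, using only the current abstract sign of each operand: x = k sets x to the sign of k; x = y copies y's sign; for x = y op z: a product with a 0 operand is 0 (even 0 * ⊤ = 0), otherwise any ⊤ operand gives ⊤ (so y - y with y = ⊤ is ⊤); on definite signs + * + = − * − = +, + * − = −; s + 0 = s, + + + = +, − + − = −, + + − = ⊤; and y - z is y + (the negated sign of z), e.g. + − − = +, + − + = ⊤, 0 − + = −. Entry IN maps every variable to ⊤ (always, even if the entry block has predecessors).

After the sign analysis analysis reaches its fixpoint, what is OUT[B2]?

Answer: {a: +, b: -, c: ⊤, d: -, e: +, f: ⊤}

Trace:
Per-block solution:
  B0: | IN=(all ⊤) | OUT={a:+, d:+, e:+; rest ⊤}
  B1: | IN={a:+, e:+; rest ⊤} | OUT={a:+, b:-, e:+; rest ⊤}
  B2: | IN={a:+, b:-, e:+; rest ⊤} | OUT={a:+, b:-, d:-, e:+; rest ⊤}
  B3: | IN={a:+, b:-, d:-, e:+; rest ⊤} | OUT={a:+, b:-, d:-, e:+; rest ⊤}
  B4: | IN={a:+, b:-, d:-, e:+; rest ⊤} | OUT={a:+, b:-, d:-, e:+; rest ⊤}
  B5: | IN={a:+, b:-, d:-, e:+; rest ⊤} | OUT={b:-, d:-, e:+; rest ⊤}
  B6: | IN={b:-, d:-, e:+; rest ⊤} | OUT={d:-, e:+; rest ⊤}
  B7: | IN={d:-, e:+; rest ⊤} | OUT={e:+; rest ⊤}
  B8: | IN={e:+; rest ⊤} | OUT={b:+, e:+; rest ⊤}
  B9: | IN={e:+; rest ⊤} | OUT={e:+; rest ⊤}

Merge at B2: IN[B2] = OUT[B1] = {a: +, b: -, c: ⊤, d: ⊤, e: +, f: ⊤}
Applying B2's transfer function to that IN value gives OUT[B2] (row B2 above).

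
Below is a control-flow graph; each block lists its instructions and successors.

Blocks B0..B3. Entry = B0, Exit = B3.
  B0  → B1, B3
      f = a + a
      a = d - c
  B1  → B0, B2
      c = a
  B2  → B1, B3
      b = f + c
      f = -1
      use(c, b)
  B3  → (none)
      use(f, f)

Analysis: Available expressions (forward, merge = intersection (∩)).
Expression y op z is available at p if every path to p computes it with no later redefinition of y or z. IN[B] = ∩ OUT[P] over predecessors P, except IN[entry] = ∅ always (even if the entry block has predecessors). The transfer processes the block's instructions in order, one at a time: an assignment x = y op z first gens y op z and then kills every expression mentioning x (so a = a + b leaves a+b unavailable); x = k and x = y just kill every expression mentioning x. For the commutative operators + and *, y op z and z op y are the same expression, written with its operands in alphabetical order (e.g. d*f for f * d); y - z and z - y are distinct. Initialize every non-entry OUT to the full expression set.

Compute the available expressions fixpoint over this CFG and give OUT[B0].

Answer: {d-c}

Working:
Converged values:
  B0:  IN={}  OUT={d-c}
  B1:  IN={}  OUT={}
  B2:  IN={}  OUT={}
  B3:  IN={}  OUT={}

Merge at B0 (entry node, so the boundary value {} is joined with the incoming edge(s)): IN[B0] = {} ∩ OUT[B1] = {}
Applying B0's transfer function to that IN value gives OUT[B0] (row B0 above).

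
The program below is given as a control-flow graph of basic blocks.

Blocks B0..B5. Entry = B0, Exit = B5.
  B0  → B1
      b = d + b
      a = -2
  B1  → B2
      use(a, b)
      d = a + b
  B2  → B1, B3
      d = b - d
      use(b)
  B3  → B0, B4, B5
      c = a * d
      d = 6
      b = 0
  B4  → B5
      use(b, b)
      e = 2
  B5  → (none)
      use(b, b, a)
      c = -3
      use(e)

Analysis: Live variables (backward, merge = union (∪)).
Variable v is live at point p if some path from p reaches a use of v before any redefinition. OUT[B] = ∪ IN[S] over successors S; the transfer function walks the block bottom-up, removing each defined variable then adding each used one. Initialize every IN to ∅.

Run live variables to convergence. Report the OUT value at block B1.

Answer: {a, b, d, e}

Trace:
Per-block solution:
  B0: | IN={b, d, e} | OUT={a, b, e}
  B1: | IN={a, b, e} | OUT={a, b, d, e}
  B2: | IN={a, b, d, e} | OUT={a, b, d, e}
  B3: | IN={a, d, e} | OUT={a, b, d, e}
  B4: | IN={a, b} | OUT={a, b, e}
  B5: | IN={a, b, e} | OUT={}

Merge at B1: OUT[B1] = IN[B2] = {a, b, d, e}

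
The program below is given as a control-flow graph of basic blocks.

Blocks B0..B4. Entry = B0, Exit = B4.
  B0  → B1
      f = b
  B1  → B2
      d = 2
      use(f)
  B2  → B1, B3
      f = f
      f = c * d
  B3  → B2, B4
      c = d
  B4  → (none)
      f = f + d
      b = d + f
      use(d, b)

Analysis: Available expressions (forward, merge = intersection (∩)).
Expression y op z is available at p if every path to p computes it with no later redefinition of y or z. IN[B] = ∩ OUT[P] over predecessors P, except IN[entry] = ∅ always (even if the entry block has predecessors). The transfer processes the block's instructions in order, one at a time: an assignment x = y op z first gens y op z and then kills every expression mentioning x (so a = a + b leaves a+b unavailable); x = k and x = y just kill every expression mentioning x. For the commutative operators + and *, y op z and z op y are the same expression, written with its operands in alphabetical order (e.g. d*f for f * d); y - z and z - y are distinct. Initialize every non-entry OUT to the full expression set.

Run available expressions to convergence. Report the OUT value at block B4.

Answer: {d+f}

Derivation:
Fixpoint table:
  B0: | IN={} | OUT={}
  B1: | IN={} | OUT={}
  B2: | IN={} | OUT={c*d}
  B3: | IN={c*d} | OUT={}
  B4: | IN={} | OUT={d+f}

Merge at B4: IN[B4] = OUT[B3] = {}
Applying B4's transfer function to that IN value gives OUT[B4] (row B4 above).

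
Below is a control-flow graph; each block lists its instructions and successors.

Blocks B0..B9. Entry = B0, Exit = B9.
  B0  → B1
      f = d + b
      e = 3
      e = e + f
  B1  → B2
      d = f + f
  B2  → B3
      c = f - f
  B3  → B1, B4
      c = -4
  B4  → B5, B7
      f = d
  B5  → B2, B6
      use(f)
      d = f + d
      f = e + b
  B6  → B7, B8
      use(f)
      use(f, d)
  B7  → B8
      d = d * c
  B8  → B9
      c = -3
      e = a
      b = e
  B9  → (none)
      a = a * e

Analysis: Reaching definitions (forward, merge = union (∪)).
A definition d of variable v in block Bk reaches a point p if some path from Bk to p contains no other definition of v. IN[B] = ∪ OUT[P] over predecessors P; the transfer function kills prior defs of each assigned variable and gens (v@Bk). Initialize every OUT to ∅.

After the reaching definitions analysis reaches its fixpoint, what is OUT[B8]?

Fixpoint table:
  B0: | IN={} | OUT={e@B0, f@B0}
  B1: | IN={c@B3, d@B1, d@B5, e@B0, f@B0, f@B5} | OUT={c@B3, d@B1, e@B0, f@B0, f@B5}
  B2: | IN={c@B3, d@B1, d@B5, e@B0, f@B0, f@B5} | OUT={c@B2, d@B1, d@B5, e@B0, f@B0, f@B5}
  B3: | IN={c@B2, d@B1, d@B5, e@B0, f@B0, f@B5} | OUT={c@B3, d@B1, d@B5, e@B0, f@B0, f@B5}
  B4: | IN={c@B3, d@B1, d@B5, e@B0, f@B0, f@B5} | OUT={c@B3, d@B1, d@B5, e@B0, f@B4}
  B5: | IN={c@B3, d@B1, d@B5, e@B0, f@B4} | OUT={c@B3, d@B5, e@B0, f@B5}
  B6: | IN={c@B3, d@B5, e@B0, f@B5} | OUT={c@B3, d@B5, e@B0, f@B5}
  B7: | IN={c@B3, d@B1, d@B5, e@B0, f@B4, f@B5} | OUT={c@B3, d@B7, e@B0, f@B4, f@B5}
  B8: | IN={c@B3, d@B5, d@B7, e@B0, f@B4, f@B5} | OUT={b@B8, c@B8, d@B5, d@B7, e@B8, f@B4, f@B5}
  B9: | IN={b@B8, c@B8, d@B5, d@B7, e@B8, f@B4, f@B5} | OUT={a@B9, b@B8, c@B8, d@B5, d@B7, e@B8, f@B4, f@B5}

Merge at B8: IN[B8] = OUT[B6] ⊔ OUT[B7] = {c@B3, d@B5, d@B7, e@B0, f@B4, f@B5}
Applying B8's transfer function to that IN value gives OUT[B8] (row B8 above).

Answer: {b@B8, c@B8, d@B5, d@B7, e@B8, f@B4, f@B5}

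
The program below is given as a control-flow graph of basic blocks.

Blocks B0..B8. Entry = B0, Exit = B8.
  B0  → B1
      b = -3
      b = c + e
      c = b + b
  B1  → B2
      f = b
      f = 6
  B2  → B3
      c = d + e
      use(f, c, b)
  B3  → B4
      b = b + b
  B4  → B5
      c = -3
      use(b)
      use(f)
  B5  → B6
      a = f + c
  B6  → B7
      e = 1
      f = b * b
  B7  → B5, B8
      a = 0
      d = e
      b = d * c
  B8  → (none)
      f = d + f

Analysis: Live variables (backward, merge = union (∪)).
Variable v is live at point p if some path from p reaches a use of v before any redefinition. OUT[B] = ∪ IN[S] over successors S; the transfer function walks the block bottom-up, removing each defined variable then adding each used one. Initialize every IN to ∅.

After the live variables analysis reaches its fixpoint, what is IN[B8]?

Fixpoint table:
  B0:   IN={c, d, e}   OUT={b, d, e}
  B1:   IN={b, d, e}   OUT={b, d, e, f}
  B2:   IN={b, d, e, f}   OUT={b, f}
  B3:   IN={b, f}   OUT={b, f}
  B4:   IN={b, f}   OUT={b, c, f}
  B5:   IN={b, c, f}   OUT={b, c}
  B6:   IN={b, c}   OUT={c, e, f}
  B7:   IN={c, e, f}   OUT={b, c, d, f}
  B8:   IN={d, f}   OUT={}

B8 is the boundary node: OUT[B8] = {}
Applying B8's transfer function to that OUT value gives IN[B8] (row B8 above).

Answer: {d, f}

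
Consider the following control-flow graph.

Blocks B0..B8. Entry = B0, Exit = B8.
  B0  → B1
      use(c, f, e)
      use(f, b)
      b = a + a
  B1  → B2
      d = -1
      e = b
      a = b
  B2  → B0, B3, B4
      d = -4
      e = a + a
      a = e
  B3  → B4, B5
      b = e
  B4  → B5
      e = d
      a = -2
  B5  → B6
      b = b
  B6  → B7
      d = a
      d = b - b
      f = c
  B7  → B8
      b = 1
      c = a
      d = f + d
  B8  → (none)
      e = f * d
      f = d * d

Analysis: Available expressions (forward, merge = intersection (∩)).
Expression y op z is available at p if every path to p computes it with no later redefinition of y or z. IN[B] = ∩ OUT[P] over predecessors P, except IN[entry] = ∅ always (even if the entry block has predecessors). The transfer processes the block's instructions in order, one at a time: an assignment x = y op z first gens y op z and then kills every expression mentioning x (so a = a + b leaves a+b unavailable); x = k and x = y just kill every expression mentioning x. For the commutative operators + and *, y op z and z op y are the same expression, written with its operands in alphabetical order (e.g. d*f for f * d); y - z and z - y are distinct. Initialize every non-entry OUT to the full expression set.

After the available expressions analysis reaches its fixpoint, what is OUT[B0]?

Answer: {a+a}

Working:
Fixpoint table:
  B0: | IN={} | OUT={a+a}
  B1: | IN={a+a} | OUT={}
  B2: | IN={} | OUT={}
  B3: | IN={} | OUT={}
  B4: | IN={} | OUT={}
  B5: | IN={} | OUT={}
  B6: | IN={} | OUT={b-b}
  B7: | IN={b-b} | OUT={}
  B8: | IN={} | OUT={d*d}

Merge at B0 (entry node, so the boundary value {} is joined with the incoming edge(s)): IN[B0] = {} ∩ OUT[B2] = {}
Applying B0's transfer function to that IN value gives OUT[B0] (row B0 above).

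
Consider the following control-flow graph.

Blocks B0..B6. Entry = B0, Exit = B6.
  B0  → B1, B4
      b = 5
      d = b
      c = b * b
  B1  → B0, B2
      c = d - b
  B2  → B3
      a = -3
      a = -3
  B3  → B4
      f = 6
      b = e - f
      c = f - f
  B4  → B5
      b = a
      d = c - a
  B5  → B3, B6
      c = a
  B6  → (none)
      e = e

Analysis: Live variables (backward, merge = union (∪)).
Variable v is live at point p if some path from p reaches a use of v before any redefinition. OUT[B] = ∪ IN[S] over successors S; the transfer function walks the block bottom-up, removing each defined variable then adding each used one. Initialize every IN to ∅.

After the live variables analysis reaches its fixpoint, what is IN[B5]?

Answer: {a, e}

Derivation:
Per-block solution:
  B0:   IN={a, e}   OUT={a, b, c, d, e}
  B1:   IN={a, b, d, e}   OUT={a, e}
  B2:   IN={e}   OUT={a, e}
  B3:   IN={a, e}   OUT={a, c, e}
  B4:   IN={a, c, e}   OUT={a, e}
  B5:   IN={a, e}   OUT={a, e}
  B6:   IN={e}   OUT={}

Merge at B5: OUT[B5] = IN[B3] ⊔ IN[B6] = {a, e}
Applying B5's transfer function to that OUT value gives IN[B5] (row B5 above).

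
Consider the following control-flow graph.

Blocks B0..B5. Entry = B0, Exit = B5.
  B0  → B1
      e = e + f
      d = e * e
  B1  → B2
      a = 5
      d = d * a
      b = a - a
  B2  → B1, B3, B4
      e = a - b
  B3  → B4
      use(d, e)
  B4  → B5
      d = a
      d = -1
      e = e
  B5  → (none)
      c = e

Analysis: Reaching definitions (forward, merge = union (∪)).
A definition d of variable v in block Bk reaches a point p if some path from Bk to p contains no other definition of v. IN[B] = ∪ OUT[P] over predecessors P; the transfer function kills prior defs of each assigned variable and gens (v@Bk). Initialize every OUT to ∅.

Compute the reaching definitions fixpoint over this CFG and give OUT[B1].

Fixpoint table:
  B0: | IN={} | OUT={d@B0, e@B0}
  B1: | IN={a@B1, b@B1, d@B0, d@B1, e@B0, e@B2} | OUT={a@B1, b@B1, d@B1, e@B0, e@B2}
  B2: | IN={a@B1, b@B1, d@B1, e@B0, e@B2} | OUT={a@B1, b@B1, d@B1, e@B2}
  B3: | IN={a@B1, b@B1, d@B1, e@B2} | OUT={a@B1, b@B1, d@B1, e@B2}
  B4: | IN={a@B1, b@B1, d@B1, e@B2} | OUT={a@B1, b@B1, d@B4, e@B4}
  B5: | IN={a@B1, b@B1, d@B4, e@B4} | OUT={a@B1, b@B1, c@B5, d@B4, e@B4}

Merge at B1: IN[B1] = OUT[B0] ⊔ OUT[B2] = {a@B1, b@B1, d@B0, d@B1, e@B0, e@B2}
Applying B1's transfer function to that IN value gives OUT[B1] (row B1 above).

Answer: {a@B1, b@B1, d@B1, e@B0, e@B2}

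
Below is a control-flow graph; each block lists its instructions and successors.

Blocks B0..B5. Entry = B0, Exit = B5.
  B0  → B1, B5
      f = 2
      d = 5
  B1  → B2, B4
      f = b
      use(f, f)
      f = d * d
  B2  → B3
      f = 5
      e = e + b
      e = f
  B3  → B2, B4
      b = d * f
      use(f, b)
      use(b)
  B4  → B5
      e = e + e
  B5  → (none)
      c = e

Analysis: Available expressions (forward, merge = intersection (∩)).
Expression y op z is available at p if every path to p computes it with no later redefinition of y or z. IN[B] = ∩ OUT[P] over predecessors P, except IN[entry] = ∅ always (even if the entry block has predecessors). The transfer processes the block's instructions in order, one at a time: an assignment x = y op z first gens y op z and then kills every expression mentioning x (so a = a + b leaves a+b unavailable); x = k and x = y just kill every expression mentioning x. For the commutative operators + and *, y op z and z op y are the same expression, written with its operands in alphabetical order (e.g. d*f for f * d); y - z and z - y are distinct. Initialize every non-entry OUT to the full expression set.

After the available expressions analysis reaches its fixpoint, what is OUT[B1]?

Answer: {d*d}

Trace:
Fixpoint table:
  B0:   IN={}   OUT={}
  B1:   IN={}   OUT={d*d}
  B2:   IN={d*d}   OUT={d*d}
  B3:   IN={d*d}   OUT={d*d, d*f}
  B4:   IN={d*d}   OUT={d*d}
  B5:   IN={}   OUT={}

Merge at B1: IN[B1] = OUT[B0] = {}
Applying B1's transfer function to that IN value gives OUT[B1] (row B1 above).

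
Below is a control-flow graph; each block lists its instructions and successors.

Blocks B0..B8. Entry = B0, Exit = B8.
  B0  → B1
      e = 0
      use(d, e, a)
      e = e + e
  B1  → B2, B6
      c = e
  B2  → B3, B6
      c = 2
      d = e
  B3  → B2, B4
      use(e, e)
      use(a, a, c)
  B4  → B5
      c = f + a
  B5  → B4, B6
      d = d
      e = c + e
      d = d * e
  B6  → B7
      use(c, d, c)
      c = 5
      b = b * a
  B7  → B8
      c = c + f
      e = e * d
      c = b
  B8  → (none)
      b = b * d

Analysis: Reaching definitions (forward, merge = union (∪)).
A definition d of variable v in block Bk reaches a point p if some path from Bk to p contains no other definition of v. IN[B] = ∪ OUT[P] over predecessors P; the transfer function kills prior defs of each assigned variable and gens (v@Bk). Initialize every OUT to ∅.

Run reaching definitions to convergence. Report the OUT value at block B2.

Answer: {c@B2, d@B2, e@B0}

Trace:
Fixpoint table:
  B0: | IN={} | OUT={e@B0}
  B1: | IN={e@B0} | OUT={c@B1, e@B0}
  B2: | IN={c@B1, c@B2, d@B2, e@B0} | OUT={c@B2, d@B2, e@B0}
  B3: | IN={c@B2, d@B2, e@B0} | OUT={c@B2, d@B2, e@B0}
  B4: | IN={c@B2, c@B4, d@B2, d@B5, e@B0, e@B5} | OUT={c@B4, d@B2, d@B5, e@B0, e@B5}
  B5: | IN={c@B4, d@B2, d@B5, e@B0, e@B5} | OUT={c@B4, d@B5, e@B5}
  B6: | IN={c@B1, c@B2, c@B4, d@B2, d@B5, e@B0, e@B5} | OUT={b@B6, c@B6, d@B2, d@B5, e@B0, e@B5}
  B7: | IN={b@B6, c@B6, d@B2, d@B5, e@B0, e@B5} | OUT={b@B6, c@B7, d@B2, d@B5, e@B7}
  B8: | IN={b@B6, c@B7, d@B2, d@B5, e@B7} | OUT={b@B8, c@B7, d@B2, d@B5, e@B7}

Merge at B2: IN[B2] = OUT[B1] ⊔ OUT[B3] = {c@B1, c@B2, d@B2, e@B0}
Applying B2's transfer function to that IN value gives OUT[B2] (row B2 above).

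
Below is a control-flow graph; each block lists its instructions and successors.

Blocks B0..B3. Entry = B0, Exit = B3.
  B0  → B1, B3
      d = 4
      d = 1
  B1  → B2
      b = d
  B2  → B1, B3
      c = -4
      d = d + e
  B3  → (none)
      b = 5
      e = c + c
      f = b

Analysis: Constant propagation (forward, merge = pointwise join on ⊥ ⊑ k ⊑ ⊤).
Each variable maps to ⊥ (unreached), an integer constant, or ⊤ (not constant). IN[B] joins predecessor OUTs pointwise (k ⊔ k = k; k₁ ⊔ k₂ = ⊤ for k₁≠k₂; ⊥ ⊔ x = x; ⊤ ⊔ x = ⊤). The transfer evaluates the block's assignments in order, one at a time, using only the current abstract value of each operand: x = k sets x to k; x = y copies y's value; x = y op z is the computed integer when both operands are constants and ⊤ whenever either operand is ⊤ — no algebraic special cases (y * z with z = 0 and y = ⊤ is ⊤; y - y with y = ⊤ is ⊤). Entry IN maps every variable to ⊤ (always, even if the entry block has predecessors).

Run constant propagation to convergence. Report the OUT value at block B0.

Converged values:
  B0:   IN=(all ⊤)   OUT={d:1; rest ⊤}
  B1:   IN=(all ⊤)   OUT=(all ⊤)
  B2:   IN=(all ⊤)   OUT={c:-4; rest ⊤}
  B3:   IN=(all ⊤)   OUT={b:5, f:5; rest ⊤}

B0 is the boundary node: IN[B0] = {a: ⊤, b: ⊤, c: ⊤, d: ⊤, e: ⊤, f: ⊤}
Applying B0's transfer function to that IN value gives OUT[B0] (row B0 above).

Answer: {a: ⊤, b: ⊤, c: ⊤, d: 1, e: ⊤, f: ⊤}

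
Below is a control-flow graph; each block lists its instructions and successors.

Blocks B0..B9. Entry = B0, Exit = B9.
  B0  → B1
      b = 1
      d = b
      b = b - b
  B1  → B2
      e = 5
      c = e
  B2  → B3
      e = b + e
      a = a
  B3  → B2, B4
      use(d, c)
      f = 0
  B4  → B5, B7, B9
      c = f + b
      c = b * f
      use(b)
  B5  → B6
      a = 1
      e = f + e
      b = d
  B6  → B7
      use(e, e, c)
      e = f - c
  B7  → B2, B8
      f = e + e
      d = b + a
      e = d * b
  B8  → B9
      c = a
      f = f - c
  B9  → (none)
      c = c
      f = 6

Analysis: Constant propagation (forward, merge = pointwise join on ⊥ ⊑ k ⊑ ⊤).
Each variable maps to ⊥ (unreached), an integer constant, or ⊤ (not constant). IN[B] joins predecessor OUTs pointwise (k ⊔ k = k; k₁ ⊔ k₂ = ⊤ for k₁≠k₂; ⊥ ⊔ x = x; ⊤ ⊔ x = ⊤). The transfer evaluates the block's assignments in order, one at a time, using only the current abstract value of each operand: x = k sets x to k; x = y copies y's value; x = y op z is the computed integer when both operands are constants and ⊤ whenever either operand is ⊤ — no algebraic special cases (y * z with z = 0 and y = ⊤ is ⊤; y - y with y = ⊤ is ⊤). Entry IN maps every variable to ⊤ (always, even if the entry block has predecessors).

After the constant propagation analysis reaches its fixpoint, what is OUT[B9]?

Per-block solution:
  B0:  IN=(all ⊤)  OUT={b:0, d:1; rest ⊤}
  B1:  IN={b:0, d:1; rest ⊤}  OUT={b:0, c:5, d:1, e:5; rest ⊤}
  B2:  IN=(all ⊤)  OUT=(all ⊤)
  B3:  IN=(all ⊤)  OUT={f:0; rest ⊤}
  B4:  IN={f:0; rest ⊤}  OUT={f:0; rest ⊤}
  B5:  IN={f:0; rest ⊤}  OUT={a:1, f:0; rest ⊤}
  B6:  IN={a:1, f:0; rest ⊤}  OUT={a:1, f:0; rest ⊤}
  B7:  IN={f:0; rest ⊤}  OUT=(all ⊤)
  B8:  IN=(all ⊤)  OUT=(all ⊤)
  B9:  IN=(all ⊤)  OUT={f:6; rest ⊤}

Merge at B9: IN[B9] = OUT[B4] ⊔ OUT[B8] = {a: ⊤, b: ⊤, c: ⊤, d: ⊤, e: ⊤, f: ⊤}
Applying B9's transfer function to that IN value gives OUT[B9] (row B9 above).

Answer: {a: ⊤, b: ⊤, c: ⊤, d: ⊤, e: ⊤, f: 6}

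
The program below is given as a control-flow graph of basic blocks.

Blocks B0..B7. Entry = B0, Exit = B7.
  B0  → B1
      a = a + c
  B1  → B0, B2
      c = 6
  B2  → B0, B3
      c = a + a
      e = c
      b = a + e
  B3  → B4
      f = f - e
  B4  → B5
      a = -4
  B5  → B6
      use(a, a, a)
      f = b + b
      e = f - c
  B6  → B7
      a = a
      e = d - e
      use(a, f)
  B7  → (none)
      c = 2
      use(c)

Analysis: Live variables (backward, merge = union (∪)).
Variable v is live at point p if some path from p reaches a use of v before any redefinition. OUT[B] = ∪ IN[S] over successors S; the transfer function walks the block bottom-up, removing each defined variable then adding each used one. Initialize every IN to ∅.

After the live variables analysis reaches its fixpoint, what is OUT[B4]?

Fixpoint table:
  B0:   IN={a, c, d, f}   OUT={a, d, f}
  B1:   IN={a, d, f}   OUT={a, c, d, f}
  B2:   IN={a, d, f}   OUT={a, b, c, d, e, f}
  B3:   IN={b, c, d, e, f}   OUT={b, c, d}
  B4:   IN={b, c, d}   OUT={a, b, c, d}
  B5:   IN={a, b, c, d}   OUT={a, d, e, f}
  B6:   IN={a, d, e, f}   OUT={}
  B7:   IN={}   OUT={}

Merge at B4: OUT[B4] = IN[B5] = {a, b, c, d}

Answer: {a, b, c, d}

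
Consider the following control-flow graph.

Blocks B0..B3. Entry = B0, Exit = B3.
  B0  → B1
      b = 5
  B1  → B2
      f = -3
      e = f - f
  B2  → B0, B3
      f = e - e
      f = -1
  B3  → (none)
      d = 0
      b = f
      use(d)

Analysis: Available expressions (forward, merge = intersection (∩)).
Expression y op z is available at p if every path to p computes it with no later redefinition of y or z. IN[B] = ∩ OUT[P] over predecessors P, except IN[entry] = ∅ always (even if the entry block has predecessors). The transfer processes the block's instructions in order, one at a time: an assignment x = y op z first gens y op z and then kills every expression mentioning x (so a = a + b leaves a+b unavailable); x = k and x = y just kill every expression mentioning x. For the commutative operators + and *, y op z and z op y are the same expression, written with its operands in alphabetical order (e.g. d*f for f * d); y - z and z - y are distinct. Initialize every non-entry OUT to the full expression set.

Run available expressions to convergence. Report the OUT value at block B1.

Converged values:
  B0:  IN={}  OUT={}
  B1:  IN={}  OUT={f-f}
  B2:  IN={f-f}  OUT={e-e}
  B3:  IN={e-e}  OUT={e-e}

Merge at B1: IN[B1] = OUT[B0] = {}
Applying B1's transfer function to that IN value gives OUT[B1] (row B1 above).

Answer: {f-f}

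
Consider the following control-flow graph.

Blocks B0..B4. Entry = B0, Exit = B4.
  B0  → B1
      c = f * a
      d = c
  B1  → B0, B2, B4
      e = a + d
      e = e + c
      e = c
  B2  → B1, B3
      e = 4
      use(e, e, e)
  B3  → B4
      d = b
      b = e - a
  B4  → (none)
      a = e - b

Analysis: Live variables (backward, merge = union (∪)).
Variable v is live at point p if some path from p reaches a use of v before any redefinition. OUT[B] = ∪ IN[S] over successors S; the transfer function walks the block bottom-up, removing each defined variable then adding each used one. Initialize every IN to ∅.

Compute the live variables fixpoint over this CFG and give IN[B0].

Answer: {a, b, f}

Derivation:
Fixpoint table:
  B0:  IN={a, b, f}  OUT={a, b, c, d, f}
  B1:  IN={a, b, c, d, f}  OUT={a, b, c, d, e, f}
  B2:  IN={a, b, c, d, f}  OUT={a, b, c, d, e, f}
  B3:  IN={a, b, e}  OUT={b, e}
  B4:  IN={b, e}  OUT={}

Merge at B0: OUT[B0] = IN[B1] = {a, b, c, d, f}
Applying B0's transfer function to that OUT value gives IN[B0] (row B0 above).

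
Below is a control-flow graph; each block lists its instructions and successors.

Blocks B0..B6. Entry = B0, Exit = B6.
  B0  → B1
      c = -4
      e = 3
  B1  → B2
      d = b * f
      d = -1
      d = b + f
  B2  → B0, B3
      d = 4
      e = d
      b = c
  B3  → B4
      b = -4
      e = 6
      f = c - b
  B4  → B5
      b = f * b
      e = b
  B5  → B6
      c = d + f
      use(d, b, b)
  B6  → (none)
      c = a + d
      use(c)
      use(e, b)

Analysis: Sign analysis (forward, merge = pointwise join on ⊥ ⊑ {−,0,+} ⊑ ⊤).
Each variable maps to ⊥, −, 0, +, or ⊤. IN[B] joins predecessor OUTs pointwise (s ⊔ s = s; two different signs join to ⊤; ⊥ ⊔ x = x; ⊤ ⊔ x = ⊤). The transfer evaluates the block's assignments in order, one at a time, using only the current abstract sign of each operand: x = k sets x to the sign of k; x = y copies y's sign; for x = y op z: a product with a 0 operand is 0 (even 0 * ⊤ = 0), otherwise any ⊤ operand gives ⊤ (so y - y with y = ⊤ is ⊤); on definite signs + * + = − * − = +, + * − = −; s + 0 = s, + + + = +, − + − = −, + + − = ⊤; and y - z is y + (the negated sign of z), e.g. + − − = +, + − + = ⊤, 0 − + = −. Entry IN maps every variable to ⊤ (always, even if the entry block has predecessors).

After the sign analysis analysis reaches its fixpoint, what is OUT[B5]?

Per-block solution:
  B0:   IN=(all ⊤)   OUT={c:-, e:+; rest ⊤}
  B1:   IN={c:-, e:+; rest ⊤}   OUT={c:-, e:+; rest ⊤}
  B2:   IN={c:-, e:+; rest ⊤}   OUT={b:-, c:-, d:+, e:+; rest ⊤}
  B3:   IN={b:-, c:-, d:+, e:+; rest ⊤}   OUT={b:-, c:-, d:+, e:+; rest ⊤}
  B4:   IN={b:-, c:-, d:+, e:+; rest ⊤}   OUT={c:-, d:+; rest ⊤}
  B5:   IN={c:-, d:+; rest ⊤}   OUT={d:+; rest ⊤}
  B6:   IN={d:+; rest ⊤}   OUT={d:+; rest ⊤}

Merge at B5: IN[B5] = OUT[B4] = {a: ⊤, b: ⊤, c: -, d: +, e: ⊤, f: ⊤}
Applying B5's transfer function to that IN value gives OUT[B5] (row B5 above).

Answer: {a: ⊤, b: ⊤, c: ⊤, d: +, e: ⊤, f: ⊤}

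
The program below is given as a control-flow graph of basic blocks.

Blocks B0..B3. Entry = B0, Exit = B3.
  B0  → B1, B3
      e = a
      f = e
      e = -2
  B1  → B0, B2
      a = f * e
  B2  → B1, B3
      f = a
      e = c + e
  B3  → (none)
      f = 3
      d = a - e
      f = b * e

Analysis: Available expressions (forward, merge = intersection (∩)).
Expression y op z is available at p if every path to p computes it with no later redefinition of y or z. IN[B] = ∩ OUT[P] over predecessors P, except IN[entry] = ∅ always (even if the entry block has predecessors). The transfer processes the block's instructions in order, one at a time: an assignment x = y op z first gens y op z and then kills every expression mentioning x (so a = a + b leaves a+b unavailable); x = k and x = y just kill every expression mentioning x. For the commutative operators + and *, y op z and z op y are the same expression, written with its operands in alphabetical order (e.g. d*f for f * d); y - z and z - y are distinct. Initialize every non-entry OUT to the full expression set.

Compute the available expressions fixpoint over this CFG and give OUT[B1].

Answer: {e*f}

Derivation:
Converged values:
  B0:  IN={}  OUT={}
  B1:  IN={}  OUT={e*f}
  B2:  IN={e*f}  OUT={}
  B3:  IN={}  OUT={a-e, b*e}

Merge at B1: IN[B1] = OUT[B0] ∩ OUT[B2] = {}
Applying B1's transfer function to that IN value gives OUT[B1] (row B1 above).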